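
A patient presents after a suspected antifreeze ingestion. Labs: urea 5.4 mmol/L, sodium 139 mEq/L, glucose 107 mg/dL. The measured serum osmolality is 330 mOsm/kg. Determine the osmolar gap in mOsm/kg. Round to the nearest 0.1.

Calculated osmolality = 2·Na + glucose/18 + urea
= 2·139 + 107/18 + 5.4
= 278 + 5.94 + 5.40
= 289.34 mOsm/kg ≈ 289.3 mOsm/kg
Osmolar gap = measured − calculated = 330 − 289.3 = 40.7 mOsm/kg

40.7 mOsm/kg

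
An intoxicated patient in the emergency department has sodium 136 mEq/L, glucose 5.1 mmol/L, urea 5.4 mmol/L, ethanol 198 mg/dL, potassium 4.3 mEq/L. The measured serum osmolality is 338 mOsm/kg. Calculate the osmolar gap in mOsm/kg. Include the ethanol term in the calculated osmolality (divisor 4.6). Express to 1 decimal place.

Calculated osmolality = 2·Na + glucose + urea + ethanol/4.6
= 2·136 + 5.1 + 5.4 + 198/4.6
= 272 + 5.10 + 5.40 + 43.04
= 325.54 mOsm/kg ≈ 325.5 mOsm/kg
Osmolar gap = measured − calculated = 338 − 325.5 = 12.5 mOsm/kg

12.5 mOsm/kg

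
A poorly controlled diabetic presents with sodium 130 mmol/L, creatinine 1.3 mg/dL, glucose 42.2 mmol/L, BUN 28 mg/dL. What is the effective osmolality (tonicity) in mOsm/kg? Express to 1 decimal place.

Effective osmolality excludes urea (freely permeant across cell membranes):
2·Na + glucose
= 2·130 + 42.2
= 260 + 42.2
= 302.2 mOsm/kg

302.2 mOsm/kg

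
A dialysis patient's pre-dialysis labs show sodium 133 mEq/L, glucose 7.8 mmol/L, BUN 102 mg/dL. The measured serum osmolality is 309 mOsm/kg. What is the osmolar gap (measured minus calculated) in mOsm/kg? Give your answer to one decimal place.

-1.2 mOsm/kg

Calculated osmolality = 2·Na + glucose + BUN/2.8
= 2·133 + 7.8 + 102/2.8
= 266 + 7.80 + 36.43
= 310.23 mOsm/kg ≈ 310.2 mOsm/kg
Osmolar gap = measured − calculated = 309 − 310.2 = -1.2 mOsm/kg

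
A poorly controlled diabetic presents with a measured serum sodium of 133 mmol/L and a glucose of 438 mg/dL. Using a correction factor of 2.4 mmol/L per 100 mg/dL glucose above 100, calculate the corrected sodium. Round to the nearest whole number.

141 mmol/L

Corrected Na = measured Na + 2.4 · (glucose − 100)/100
= 133 + 2.4 · (438 − 100)/100
= 133 + 8.1
= 141.1 mmol/L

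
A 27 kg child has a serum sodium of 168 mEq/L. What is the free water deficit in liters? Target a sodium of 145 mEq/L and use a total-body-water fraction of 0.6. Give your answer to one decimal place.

2.6 L

TBW = 0.6 · 27 = 16.2 L
Free water deficit = TBW · (Na/145 − 1)
= 16.2 · (168/145 − 1)
= 16.2 · 0.1586
= 2.57 L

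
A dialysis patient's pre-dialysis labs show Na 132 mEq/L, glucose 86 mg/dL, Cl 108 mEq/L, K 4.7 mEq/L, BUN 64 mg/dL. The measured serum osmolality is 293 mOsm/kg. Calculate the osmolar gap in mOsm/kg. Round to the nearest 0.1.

Calculated osmolality = 2·Na + glucose/18 + BUN/2.8
= 2·132 + 86/18 + 64/2.8
= 264 + 4.78 + 22.86
= 291.64 mOsm/kg ≈ 291.6 mOsm/kg
Osmolar gap = measured − calculated = 293 − 291.6 = 1.4 mOsm/kg

1.4 mOsm/kg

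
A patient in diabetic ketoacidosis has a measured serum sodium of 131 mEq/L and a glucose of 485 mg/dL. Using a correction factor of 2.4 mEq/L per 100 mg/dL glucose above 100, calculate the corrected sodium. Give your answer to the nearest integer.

140 mEq/L

Corrected Na = measured Na + 2.4 · (glucose − 100)/100
= 131 + 2.4 · (485 − 100)/100
= 131 + 9.2
= 140.2 mEq/L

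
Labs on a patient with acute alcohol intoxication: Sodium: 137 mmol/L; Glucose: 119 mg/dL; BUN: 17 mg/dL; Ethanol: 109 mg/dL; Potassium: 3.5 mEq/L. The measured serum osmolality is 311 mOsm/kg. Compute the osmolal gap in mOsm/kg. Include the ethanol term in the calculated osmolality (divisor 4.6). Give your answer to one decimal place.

0.6 mOsm/kg

Calculated osmolality = 2·Na + glucose/18 + BUN/2.8 + ethanol/4.6
= 2·137 + 119/18 + 17/2.8 + 109/4.6
= 274 + 6.61 + 6.07 + 23.70
= 310.38 mOsm/kg ≈ 310.4 mOsm/kg
Osmolar gap = measured − calculated = 311 − 310.4 = 0.6 mOsm/kg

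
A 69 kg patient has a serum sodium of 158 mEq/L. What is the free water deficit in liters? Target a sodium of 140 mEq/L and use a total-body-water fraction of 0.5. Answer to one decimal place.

TBW = 0.5 · 69 = 34.5 L
Free water deficit = TBW · (Na/140 − 1)
= 34.5 · (158/140 − 1)
= 34.5 · 0.1286
= 4.44 L

4.4 L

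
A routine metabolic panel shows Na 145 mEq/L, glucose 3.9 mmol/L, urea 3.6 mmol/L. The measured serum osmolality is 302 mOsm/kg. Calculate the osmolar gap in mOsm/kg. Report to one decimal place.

Calculated osmolality = 2·Na + glucose + urea
= 2·145 + 3.9 + 3.6
= 290 + 3.90 + 3.60
= 297.5 mOsm/kg ≈ 297.5 mOsm/kg
Osmolar gap = measured − calculated = 302 − 297.5 = 4.5 mOsm/kg

4.5 mOsm/kg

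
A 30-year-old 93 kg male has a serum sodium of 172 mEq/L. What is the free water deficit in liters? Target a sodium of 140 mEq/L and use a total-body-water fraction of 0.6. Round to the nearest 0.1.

TBW = 0.6 · 93 = 55.8 L
Free water deficit = TBW · (Na/140 − 1)
= 55.8 · (172/140 − 1)
= 55.8 · 0.2286
= 12.76 L

12.8 L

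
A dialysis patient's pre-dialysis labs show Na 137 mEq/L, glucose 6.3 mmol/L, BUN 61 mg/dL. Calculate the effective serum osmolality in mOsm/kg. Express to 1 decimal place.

280.3 mOsm/kg

Effective osmolality excludes urea (freely permeant across cell membranes):
2·Na + glucose
= 2·137 + 6.3
= 274 + 6.3
= 280.3 mOsm/kg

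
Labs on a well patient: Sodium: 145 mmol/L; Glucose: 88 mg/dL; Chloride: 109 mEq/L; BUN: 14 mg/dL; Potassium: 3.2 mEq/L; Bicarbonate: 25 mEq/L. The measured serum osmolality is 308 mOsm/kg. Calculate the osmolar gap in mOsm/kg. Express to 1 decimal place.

8.1 mOsm/kg

Calculated osmolality = 2·Na + glucose/18 + BUN/2.8
= 2·145 + 88/18 + 14/2.8
= 290 + 4.89 + 5
= 299.89 mOsm/kg ≈ 299.9 mOsm/kg
Osmolar gap = measured − calculated = 308 − 299.9 = 8.1 mOsm/kg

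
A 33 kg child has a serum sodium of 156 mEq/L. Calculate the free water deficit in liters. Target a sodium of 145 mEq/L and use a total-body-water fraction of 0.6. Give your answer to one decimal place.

1.5 L

TBW = 0.6 · 33 = 19.8 L
Free water deficit = TBW · (Na/145 − 1)
= 19.8 · (156/145 − 1)
= 19.8 · 0.0759
= 1.5 L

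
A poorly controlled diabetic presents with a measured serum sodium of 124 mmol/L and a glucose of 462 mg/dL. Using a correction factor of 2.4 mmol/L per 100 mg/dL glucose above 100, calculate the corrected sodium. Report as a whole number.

Corrected Na = measured Na + 2.4 · (glucose − 100)/100
= 124 + 2.4 · (462 − 100)/100
= 124 + 8.7
= 132.7 mmol/L

133 mmol/L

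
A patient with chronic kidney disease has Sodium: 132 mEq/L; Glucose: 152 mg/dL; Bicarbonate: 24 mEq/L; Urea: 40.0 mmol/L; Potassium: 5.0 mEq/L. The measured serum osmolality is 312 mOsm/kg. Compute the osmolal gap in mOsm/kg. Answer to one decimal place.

Calculated osmolality = 2·Na + glucose/18 + urea
= 2·132 + 152/18 + 40
= 264 + 8.44 + 40
= 312.44 mOsm/kg ≈ 312.4 mOsm/kg
Osmolar gap = measured − calculated = 312 − 312.4 = -0.4 mOsm/kg

-0.4 mOsm/kg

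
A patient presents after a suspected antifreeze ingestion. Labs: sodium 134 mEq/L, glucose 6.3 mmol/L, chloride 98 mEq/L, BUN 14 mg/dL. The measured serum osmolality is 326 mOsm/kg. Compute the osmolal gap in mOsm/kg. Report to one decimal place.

Calculated osmolality = 2·Na + glucose + BUN/2.8
= 2·134 + 6.3 + 14/2.8
= 268 + 6.30 + 5
= 279.3 mOsm/kg ≈ 279.3 mOsm/kg
Osmolar gap = measured − calculated = 326 − 279.3 = 46.7 mOsm/kg

46.7 mOsm/kg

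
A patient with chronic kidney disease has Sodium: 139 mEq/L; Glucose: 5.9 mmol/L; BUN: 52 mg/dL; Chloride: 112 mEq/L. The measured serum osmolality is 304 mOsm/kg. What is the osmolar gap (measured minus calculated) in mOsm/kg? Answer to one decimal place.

1.5 mOsm/kg

Calculated osmolality = 2·Na + glucose + BUN/2.8
= 2·139 + 5.9 + 52/2.8
= 278 + 5.90 + 18.57
= 302.47 mOsm/kg ≈ 302.5 mOsm/kg
Osmolar gap = measured − calculated = 304 − 302.5 = 1.5 mOsm/kg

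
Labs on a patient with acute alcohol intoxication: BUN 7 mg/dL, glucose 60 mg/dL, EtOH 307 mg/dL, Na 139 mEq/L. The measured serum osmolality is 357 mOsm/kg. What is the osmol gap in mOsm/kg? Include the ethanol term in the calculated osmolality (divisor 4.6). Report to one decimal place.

Calculated osmolality = 2·Na + glucose/18 + BUN/2.8 + ethanol/4.6
= 2·139 + 60/18 + 7/2.8 + 307/4.6
= 278 + 3.33 + 2.50 + 66.74
= 350.57 mOsm/kg ≈ 350.6 mOsm/kg
Osmolar gap = measured − calculated = 357 − 350.6 = 6.4 mOsm/kg

6.4 mOsm/kg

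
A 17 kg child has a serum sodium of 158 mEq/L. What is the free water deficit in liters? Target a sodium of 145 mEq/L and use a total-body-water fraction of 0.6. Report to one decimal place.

TBW = 0.6 · 17 = 10.2 L
Free water deficit = TBW · (Na/145 − 1)
= 10.2 · (158/145 − 1)
= 10.2 · 0.0897
= 0.91 L

0.9 L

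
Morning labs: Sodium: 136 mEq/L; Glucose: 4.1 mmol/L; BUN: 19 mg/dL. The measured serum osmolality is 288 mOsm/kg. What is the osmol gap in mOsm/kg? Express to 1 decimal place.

Calculated osmolality = 2·Na + glucose + BUN/2.8
= 2·136 + 4.1 + 19/2.8
= 272 + 4.10 + 6.79
= 282.89 mOsm/kg ≈ 282.9 mOsm/kg
Osmolar gap = measured − calculated = 288 − 282.9 = 5.1 mOsm/kg

5.1 mOsm/kg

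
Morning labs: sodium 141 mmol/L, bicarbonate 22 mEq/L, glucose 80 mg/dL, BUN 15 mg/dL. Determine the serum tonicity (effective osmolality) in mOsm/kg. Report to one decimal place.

Effective osmolality excludes urea (freely permeant across cell membranes):
2·Na + glucose/18
= 2·141 + 80/18
= 282 + 4.44
= 286.44 mOsm/kg

286.4 mOsm/kg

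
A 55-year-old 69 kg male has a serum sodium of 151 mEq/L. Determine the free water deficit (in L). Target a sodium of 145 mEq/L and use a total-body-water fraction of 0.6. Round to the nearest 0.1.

TBW = 0.6 · 69 = 41.4 L
Free water deficit = TBW · (Na/145 − 1)
= 41.4 · (151/145 − 1)
= 41.4 · 0.0414
= 1.71 L

1.7 L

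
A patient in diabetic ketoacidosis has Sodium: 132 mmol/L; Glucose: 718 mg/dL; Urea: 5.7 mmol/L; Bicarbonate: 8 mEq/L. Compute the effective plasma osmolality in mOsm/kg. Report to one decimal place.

303.9 mOsm/kg

Effective osmolality excludes urea (freely permeant across cell membranes):
2·Na + glucose/18
= 2·132 + 718/18
= 264 + 39.89
= 303.89 mOsm/kg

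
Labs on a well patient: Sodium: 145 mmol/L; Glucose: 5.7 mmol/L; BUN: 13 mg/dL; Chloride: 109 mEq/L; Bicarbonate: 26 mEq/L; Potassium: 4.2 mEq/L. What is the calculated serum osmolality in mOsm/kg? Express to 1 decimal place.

Calculated osmolality = 2·Na + glucose + BUN/2.8
= 2·145 + 5.7 + 13/2.8
= 290 + 5.70 + 4.64
= 300.34 mOsm/kg

300.3 mOsm/kg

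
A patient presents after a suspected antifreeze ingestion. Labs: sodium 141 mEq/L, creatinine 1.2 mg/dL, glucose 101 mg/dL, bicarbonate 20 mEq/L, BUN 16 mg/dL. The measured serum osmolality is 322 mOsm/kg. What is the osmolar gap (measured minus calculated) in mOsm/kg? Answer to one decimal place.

Calculated osmolality = 2·Na + glucose/18 + BUN/2.8
= 2·141 + 101/18 + 16/2.8
= 282 + 5.61 + 5.71
= 293.32 mOsm/kg ≈ 293.3 mOsm/kg
Osmolar gap = measured − calculated = 322 − 293.3 = 28.7 mOsm/kg

28.7 mOsm/kg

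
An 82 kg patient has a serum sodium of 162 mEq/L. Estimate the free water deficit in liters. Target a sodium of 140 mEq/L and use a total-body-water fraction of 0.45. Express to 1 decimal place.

TBW = 0.45 · 82 = 36.9 L
Free water deficit = TBW · (Na/140 − 1)
= 36.9 · (162/140 − 1)
= 36.9 · 0.1571
= 5.8 L

5.8 L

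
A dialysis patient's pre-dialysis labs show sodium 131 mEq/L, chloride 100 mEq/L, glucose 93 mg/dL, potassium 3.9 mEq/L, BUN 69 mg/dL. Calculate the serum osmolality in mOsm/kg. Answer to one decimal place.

291.8 mOsm/kg

Calculated osmolality = 2·Na + glucose/18 + BUN/2.8
= 2·131 + 93/18 + 69/2.8
= 262 + 5.17 + 24.64
= 291.81 mOsm/kg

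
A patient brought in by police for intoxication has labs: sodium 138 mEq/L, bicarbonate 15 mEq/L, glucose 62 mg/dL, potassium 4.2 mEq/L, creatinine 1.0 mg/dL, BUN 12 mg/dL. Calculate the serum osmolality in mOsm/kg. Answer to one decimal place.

Calculated osmolality = 2·Na + glucose/18 + BUN/2.8
= 2·138 + 62/18 + 12/2.8
= 276 + 3.44 + 4.29
= 283.73 mOsm/kg

283.7 mOsm/kg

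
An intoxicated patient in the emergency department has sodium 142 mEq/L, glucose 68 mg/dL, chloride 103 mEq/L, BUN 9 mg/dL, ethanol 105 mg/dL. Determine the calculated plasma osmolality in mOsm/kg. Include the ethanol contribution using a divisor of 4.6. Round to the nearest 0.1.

Calculated osmolality = 2·Na + glucose/18 + BUN/2.8 + ethanol/4.6
= 2·142 + 68/18 + 9/2.8 + 105/4.6
= 284 + 3.78 + 3.21 + 22.83
= 313.82 mOsm/kg

313.8 mOsm/kg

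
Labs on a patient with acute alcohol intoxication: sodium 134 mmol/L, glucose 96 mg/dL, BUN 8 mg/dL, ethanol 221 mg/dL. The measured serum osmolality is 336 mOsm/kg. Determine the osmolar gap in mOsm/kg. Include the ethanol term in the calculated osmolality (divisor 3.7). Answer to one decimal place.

Calculated osmolality = 2·Na + glucose/18 + BUN/2.8 + ethanol/3.7
= 2·134 + 96/18 + 8/2.8 + 221/3.7
= 268 + 5.33 + 2.86 + 59.73
= 335.92 mOsm/kg ≈ 335.9 mOsm/kg
Osmolar gap = measured − calculated = 336 − 335.9 = 0.1 mOsm/kg

0.1 mOsm/kg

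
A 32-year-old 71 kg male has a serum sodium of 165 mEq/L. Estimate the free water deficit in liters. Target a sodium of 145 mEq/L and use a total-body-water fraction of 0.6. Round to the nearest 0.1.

TBW = 0.6 · 71 = 42.6 L
Free water deficit = TBW · (Na/145 − 1)
= 42.6 · (165/145 − 1)
= 42.6 · 0.1379
= 5.87 L

5.9 L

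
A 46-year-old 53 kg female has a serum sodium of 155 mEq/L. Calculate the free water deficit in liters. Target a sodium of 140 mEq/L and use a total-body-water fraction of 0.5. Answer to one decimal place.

2.8 L

TBW = 0.5 · 53 = 26.5 L
Free water deficit = TBW · (Na/140 − 1)
= 26.5 · (155/140 − 1)
= 26.5 · 0.1071
= 2.84 L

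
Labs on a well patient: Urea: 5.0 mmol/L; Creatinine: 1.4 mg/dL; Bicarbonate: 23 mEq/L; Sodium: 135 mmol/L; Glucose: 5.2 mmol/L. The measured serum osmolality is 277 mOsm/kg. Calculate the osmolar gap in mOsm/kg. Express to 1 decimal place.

-3.2 mOsm/kg

Calculated osmolality = 2·Na + glucose + urea
= 2·135 + 5.2 + 5
= 270 + 5.20 + 5
= 280.2 mOsm/kg ≈ 280.2 mOsm/kg
Osmolar gap = measured − calculated = 277 − 280.2 = -3.2 mOsm/kg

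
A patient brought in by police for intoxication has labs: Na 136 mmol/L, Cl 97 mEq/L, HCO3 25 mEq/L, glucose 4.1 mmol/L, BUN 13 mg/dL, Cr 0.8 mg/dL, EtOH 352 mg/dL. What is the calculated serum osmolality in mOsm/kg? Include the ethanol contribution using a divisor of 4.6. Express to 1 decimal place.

357.3 mOsm/kg

Calculated osmolality = 2·Na + glucose + BUN/2.8 + ethanol/4.6
= 2·136 + 4.1 + 13/2.8 + 352/4.6
= 272 + 4.10 + 4.64 + 76.52
= 357.26 mOsm/kg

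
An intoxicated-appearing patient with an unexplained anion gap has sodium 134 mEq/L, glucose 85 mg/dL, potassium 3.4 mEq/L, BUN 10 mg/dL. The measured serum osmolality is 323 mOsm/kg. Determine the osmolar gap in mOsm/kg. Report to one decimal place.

46.7 mOsm/kg

Calculated osmolality = 2·Na + glucose/18 + BUN/2.8
= 2·134 + 85/18 + 10/2.8
= 268 + 4.72 + 3.57
= 276.29 mOsm/kg ≈ 276.3 mOsm/kg
Osmolar gap = measured − calculated = 323 − 276.3 = 46.7 mOsm/kg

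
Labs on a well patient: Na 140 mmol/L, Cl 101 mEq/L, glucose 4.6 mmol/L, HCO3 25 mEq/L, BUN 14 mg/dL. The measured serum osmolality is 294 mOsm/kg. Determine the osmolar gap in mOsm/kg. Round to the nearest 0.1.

4.4 mOsm/kg

Calculated osmolality = 2·Na + glucose + BUN/2.8
= 2·140 + 4.6 + 14/2.8
= 280 + 4.60 + 5
= 289.6 mOsm/kg ≈ 289.6 mOsm/kg
Osmolar gap = measured − calculated = 294 − 289.6 = 4.4 mOsm/kg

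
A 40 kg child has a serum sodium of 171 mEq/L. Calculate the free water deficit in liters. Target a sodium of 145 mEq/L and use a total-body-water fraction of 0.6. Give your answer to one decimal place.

TBW = 0.6 · 40 = 24 L
Free water deficit = TBW · (Na/145 − 1)
= 24 · (171/145 − 1)
= 24 · 0.1793
= 4.3 L

4.3 L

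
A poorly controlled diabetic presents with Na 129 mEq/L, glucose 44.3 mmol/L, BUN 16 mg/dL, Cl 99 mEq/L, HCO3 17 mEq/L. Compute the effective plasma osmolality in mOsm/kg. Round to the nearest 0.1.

Effective osmolality excludes urea (freely permeant across cell membranes):
2·Na + glucose
= 2·129 + 44.3
= 258 + 44.3
= 302.3 mOsm/kg

302.3 mOsm/kg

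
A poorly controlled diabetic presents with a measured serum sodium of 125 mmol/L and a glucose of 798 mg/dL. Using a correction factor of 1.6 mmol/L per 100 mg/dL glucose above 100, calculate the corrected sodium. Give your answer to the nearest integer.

Corrected Na = measured Na + 1.6 · (glucose − 100)/100
= 125 + 1.6 · (798 − 100)/100
= 125 + 11.2
= 136.2 mmol/L

136 mmol/L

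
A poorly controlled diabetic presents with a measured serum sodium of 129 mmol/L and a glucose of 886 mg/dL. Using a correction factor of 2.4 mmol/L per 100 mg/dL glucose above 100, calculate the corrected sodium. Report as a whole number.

Corrected Na = measured Na + 2.4 · (glucose − 100)/100
= 129 + 2.4 · (886 − 100)/100
= 129 + 18.9
= 147.9 mmol/L

148 mmol/L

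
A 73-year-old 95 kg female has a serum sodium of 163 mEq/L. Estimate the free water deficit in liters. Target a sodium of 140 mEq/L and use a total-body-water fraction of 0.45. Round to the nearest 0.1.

TBW = 0.45 · 95 = 42.75 L
Free water deficit = TBW · (Na/140 − 1)
= 42.75 · (163/140 − 1)
= 42.75 · 0.1643
= 7.02 L

7.0 L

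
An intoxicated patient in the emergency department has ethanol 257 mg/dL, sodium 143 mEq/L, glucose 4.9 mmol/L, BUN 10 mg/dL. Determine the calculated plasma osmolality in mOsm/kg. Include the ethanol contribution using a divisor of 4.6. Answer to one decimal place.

350.3 mOsm/kg

Calculated osmolality = 2·Na + glucose + BUN/2.8 + ethanol/4.6
= 2·143 + 4.9 + 10/2.8 + 257/4.6
= 286 + 4.90 + 3.57 + 55.87
= 350.34 mOsm/kg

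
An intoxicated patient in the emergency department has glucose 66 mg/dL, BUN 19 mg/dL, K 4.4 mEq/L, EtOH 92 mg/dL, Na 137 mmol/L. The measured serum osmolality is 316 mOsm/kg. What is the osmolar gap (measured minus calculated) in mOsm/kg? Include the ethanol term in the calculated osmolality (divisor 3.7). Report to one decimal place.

6.7 mOsm/kg

Calculated osmolality = 2·Na + glucose/18 + BUN/2.8 + ethanol/3.7
= 2·137 + 66/18 + 19/2.8 + 92/3.7
= 274 + 3.67 + 6.79 + 24.86
= 309.32 mOsm/kg ≈ 309.3 mOsm/kg
Osmolar gap = measured − calculated = 316 − 309.3 = 6.7 mOsm/kg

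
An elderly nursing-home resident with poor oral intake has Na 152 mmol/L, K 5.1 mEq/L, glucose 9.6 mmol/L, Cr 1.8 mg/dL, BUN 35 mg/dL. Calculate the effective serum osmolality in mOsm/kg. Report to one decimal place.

313.6 mOsm/kg

Effective osmolality excludes urea (freely permeant across cell membranes):
2·Na + glucose
= 2·152 + 9.6
= 304 + 9.6
= 313.6 mOsm/kg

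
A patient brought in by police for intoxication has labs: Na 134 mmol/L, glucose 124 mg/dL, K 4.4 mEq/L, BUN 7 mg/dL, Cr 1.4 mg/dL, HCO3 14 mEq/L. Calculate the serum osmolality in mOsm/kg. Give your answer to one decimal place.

277.4 mOsm/kg

Calculated osmolality = 2·Na + glucose/18 + BUN/2.8
= 2·134 + 124/18 + 7/2.8
= 268 + 6.89 + 2.50
= 277.39 mOsm/kg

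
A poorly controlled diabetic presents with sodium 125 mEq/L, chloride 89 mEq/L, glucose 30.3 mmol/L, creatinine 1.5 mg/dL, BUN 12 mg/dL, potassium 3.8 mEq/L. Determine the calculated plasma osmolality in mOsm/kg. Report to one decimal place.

284.6 mOsm/kg

Calculated osmolality = 2·Na + glucose + BUN/2.8
= 2·125 + 30.3 + 12/2.8
= 250 + 30.30 + 4.29
= 284.59 mOsm/kg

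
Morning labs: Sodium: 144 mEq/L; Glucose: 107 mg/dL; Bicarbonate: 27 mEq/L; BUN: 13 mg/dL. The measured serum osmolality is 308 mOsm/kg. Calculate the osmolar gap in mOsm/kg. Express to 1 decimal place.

Calculated osmolality = 2·Na + glucose/18 + BUN/2.8
= 2·144 + 107/18 + 13/2.8
= 288 + 5.94 + 4.64
= 298.58 mOsm/kg ≈ 298.6 mOsm/kg
Osmolar gap = measured − calculated = 308 − 298.6 = 9.4 mOsm/kg

9.4 mOsm/kg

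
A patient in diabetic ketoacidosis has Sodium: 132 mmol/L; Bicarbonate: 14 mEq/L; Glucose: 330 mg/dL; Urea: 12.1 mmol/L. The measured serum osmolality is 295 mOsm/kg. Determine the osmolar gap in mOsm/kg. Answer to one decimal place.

Calculated osmolality = 2·Na + glucose/18 + urea
= 2·132 + 330/18 + 12.1
= 264 + 18.33 + 12.10
= 294.43 mOsm/kg ≈ 294.4 mOsm/kg
Osmolar gap = measured − calculated = 295 − 294.4 = 0.6 mOsm/kg

0.6 mOsm/kg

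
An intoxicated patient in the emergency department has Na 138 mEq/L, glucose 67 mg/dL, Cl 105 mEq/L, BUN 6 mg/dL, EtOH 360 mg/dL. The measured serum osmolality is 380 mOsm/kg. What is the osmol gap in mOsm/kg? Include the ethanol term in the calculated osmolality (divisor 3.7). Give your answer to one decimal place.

0.8 mOsm/kg

Calculated osmolality = 2·Na + glucose/18 + BUN/2.8 + ethanol/3.7
= 2·138 + 67/18 + 6/2.8 + 360/3.7
= 276 + 3.72 + 2.14 + 97.30
= 379.16 mOsm/kg ≈ 379.2 mOsm/kg
Osmolar gap = measured − calculated = 380 − 379.2 = 0.8 mOsm/kg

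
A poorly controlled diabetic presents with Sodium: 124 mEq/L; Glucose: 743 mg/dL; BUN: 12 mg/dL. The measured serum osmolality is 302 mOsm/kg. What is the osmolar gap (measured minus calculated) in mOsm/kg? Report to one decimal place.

8.4 mOsm/kg

Calculated osmolality = 2·Na + glucose/18 + BUN/2.8
= 2·124 + 743/18 + 12/2.8
= 248 + 41.28 + 4.29
= 293.57 mOsm/kg ≈ 293.6 mOsm/kg
Osmolar gap = measured − calculated = 302 − 293.6 = 8.4 mOsm/kg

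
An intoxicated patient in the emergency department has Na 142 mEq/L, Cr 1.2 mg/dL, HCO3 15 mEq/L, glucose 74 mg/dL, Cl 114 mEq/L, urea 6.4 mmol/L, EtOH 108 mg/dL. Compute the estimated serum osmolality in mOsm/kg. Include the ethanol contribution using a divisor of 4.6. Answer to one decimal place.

Calculated osmolality = 2·Na + glucose/18 + urea + ethanol/4.6
= 2·142 + 74/18 + 6.4 + 108/4.6
= 284 + 4.11 + 6.40 + 23.48
= 317.99 mOsm/kg

318.0 mOsm/kg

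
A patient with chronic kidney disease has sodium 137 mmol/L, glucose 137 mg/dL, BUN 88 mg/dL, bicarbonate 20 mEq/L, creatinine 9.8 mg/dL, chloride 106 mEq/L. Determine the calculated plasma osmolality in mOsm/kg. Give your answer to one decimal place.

Calculated osmolality = 2·Na + glucose/18 + BUN/2.8
= 2·137 + 137/18 + 88/2.8
= 274 + 7.61 + 31.43
= 313.04 mOsm/kg

313.0 mOsm/kg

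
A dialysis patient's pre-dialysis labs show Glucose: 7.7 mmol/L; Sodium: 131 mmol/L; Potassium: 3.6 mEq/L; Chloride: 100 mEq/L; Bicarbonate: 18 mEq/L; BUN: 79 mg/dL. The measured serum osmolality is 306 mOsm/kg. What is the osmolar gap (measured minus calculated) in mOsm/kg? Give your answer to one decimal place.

Calculated osmolality = 2·Na + glucose + BUN/2.8
= 2·131 + 7.7 + 79/2.8
= 262 + 7.70 + 28.21
= 297.91 mOsm/kg ≈ 297.9 mOsm/kg
Osmolar gap = measured − calculated = 306 − 297.9 = 8.1 mOsm/kg

8.1 mOsm/kg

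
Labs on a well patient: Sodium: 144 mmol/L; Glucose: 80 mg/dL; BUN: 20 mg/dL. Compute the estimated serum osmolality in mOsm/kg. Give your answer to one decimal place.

Calculated osmolality = 2·Na + glucose/18 + BUN/2.8
= 2·144 + 80/18 + 20/2.8
= 288 + 4.44 + 7.14
= 299.58 mOsm/kg

299.6 mOsm/kg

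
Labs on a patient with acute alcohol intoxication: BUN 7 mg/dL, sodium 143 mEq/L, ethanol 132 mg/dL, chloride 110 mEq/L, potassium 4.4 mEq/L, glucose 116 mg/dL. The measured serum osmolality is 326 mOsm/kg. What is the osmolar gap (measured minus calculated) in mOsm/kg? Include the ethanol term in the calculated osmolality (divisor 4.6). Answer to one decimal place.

2.4 mOsm/kg

Calculated osmolality = 2·Na + glucose/18 + BUN/2.8 + ethanol/4.6
= 2·143 + 116/18 + 7/2.8 + 132/4.6
= 286 + 6.44 + 2.50 + 28.70
= 323.64 mOsm/kg ≈ 323.6 mOsm/kg
Osmolar gap = measured − calculated = 326 − 323.6 = 2.4 mOsm/kg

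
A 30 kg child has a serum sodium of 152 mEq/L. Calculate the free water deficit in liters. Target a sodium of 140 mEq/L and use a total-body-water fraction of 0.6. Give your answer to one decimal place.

1.5 L

TBW = 0.6 · 30 = 18 L
Free water deficit = TBW · (Na/140 − 1)
= 18 · (152/140 − 1)
= 18 · 0.0857
= 1.54 L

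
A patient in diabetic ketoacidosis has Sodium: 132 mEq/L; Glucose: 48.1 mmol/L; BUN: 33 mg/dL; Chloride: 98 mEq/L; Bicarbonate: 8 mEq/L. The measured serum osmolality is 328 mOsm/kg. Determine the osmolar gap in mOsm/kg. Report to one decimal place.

4.1 mOsm/kg

Calculated osmolality = 2·Na + glucose + BUN/2.8
= 2·132 + 48.1 + 33/2.8
= 264 + 48.10 + 11.79
= 323.89 mOsm/kg ≈ 323.9 mOsm/kg
Osmolar gap = measured − calculated = 328 − 323.9 = 4.1 mOsm/kg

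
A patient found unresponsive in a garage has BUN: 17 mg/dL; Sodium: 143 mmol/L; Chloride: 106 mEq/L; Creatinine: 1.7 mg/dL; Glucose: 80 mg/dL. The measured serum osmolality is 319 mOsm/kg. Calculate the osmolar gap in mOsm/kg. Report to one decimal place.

22.5 mOsm/kg

Calculated osmolality = 2·Na + glucose/18 + BUN/2.8
= 2·143 + 80/18 + 17/2.8
= 286 + 4.44 + 6.07
= 296.51 mOsm/kg ≈ 296.5 mOsm/kg
Osmolar gap = measured − calculated = 319 − 296.5 = 22.5 mOsm/kg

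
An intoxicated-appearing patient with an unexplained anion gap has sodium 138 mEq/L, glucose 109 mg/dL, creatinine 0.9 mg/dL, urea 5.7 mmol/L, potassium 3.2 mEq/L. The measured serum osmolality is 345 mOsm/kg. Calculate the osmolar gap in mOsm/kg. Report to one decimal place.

Calculated osmolality = 2·Na + glucose/18 + urea
= 2·138 + 109/18 + 5.7
= 276 + 6.06 + 5.70
= 287.76 mOsm/kg ≈ 287.8 mOsm/kg
Osmolar gap = measured − calculated = 345 − 287.8 = 57.2 mOsm/kg

57.2 mOsm/kg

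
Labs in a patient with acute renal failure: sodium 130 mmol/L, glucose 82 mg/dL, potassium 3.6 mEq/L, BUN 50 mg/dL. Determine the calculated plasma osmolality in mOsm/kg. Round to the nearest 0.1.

282.4 mOsm/kg

Calculated osmolality = 2·Na + glucose/18 + BUN/2.8
= 2·130 + 82/18 + 50/2.8
= 260 + 4.56 + 17.86
= 282.42 mOsm/kg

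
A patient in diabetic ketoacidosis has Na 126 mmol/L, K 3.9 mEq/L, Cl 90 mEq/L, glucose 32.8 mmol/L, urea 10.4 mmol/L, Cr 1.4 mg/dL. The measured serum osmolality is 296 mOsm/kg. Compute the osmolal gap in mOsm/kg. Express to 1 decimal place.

0.8 mOsm/kg

Calculated osmolality = 2·Na + glucose + urea
= 2·126 + 32.8 + 10.4
= 252 + 32.80 + 10.40
= 295.2 mOsm/kg ≈ 295.2 mOsm/kg
Osmolar gap = measured − calculated = 296 − 295.2 = 0.8 mOsm/kg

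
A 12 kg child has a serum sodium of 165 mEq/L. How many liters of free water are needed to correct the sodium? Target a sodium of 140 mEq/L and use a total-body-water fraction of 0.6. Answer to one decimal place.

TBW = 0.6 · 12 = 7.2 L
Free water deficit = TBW · (Na/140 − 1)
= 7.2 · (165/140 − 1)
= 7.2 · 0.1786
= 1.29 L

1.3 L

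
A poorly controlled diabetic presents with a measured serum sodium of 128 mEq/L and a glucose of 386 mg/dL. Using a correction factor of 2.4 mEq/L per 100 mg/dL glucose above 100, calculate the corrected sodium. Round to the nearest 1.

135 mEq/L

Corrected Na = measured Na + 2.4 · (glucose − 100)/100
= 128 + 2.4 · (386 − 100)/100
= 128 + 6.9
= 134.9 mEq/L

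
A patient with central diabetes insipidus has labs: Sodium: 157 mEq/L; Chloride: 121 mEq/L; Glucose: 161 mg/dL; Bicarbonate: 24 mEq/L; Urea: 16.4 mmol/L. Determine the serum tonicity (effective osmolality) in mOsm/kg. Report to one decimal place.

Effective osmolality excludes urea (freely permeant across cell membranes):
2·Na + glucose/18
= 2·157 + 161/18
= 314 + 8.94
= 322.94 mOsm/kg

322.9 mOsm/kg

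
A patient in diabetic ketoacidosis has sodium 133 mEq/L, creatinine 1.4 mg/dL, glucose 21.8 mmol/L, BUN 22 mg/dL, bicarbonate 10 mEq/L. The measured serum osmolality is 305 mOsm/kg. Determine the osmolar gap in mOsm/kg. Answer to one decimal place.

9.3 mOsm/kg

Calculated osmolality = 2·Na + glucose + BUN/2.8
= 2·133 + 21.8 + 22/2.8
= 266 + 21.80 + 7.86
= 295.66 mOsm/kg ≈ 295.7 mOsm/kg
Osmolar gap = measured − calculated = 305 − 295.7 = 9.3 mOsm/kg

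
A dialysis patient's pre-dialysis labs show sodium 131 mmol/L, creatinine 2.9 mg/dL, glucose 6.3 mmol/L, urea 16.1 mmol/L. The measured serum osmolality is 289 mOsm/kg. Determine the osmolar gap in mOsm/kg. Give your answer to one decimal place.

4.6 mOsm/kg

Calculated osmolality = 2·Na + glucose + urea
= 2·131 + 6.3 + 16.1
= 262 + 6.30 + 16.10
= 284.4 mOsm/kg ≈ 284.4 mOsm/kg
Osmolar gap = measured − calculated = 289 − 284.4 = 4.6 mOsm/kg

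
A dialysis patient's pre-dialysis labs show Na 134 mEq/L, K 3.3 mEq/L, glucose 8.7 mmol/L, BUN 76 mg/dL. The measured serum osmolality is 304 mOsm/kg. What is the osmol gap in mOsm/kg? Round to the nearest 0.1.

0.2 mOsm/kg

Calculated osmolality = 2·Na + glucose + BUN/2.8
= 2·134 + 8.7 + 76/2.8
= 268 + 8.70 + 27.14
= 303.84 mOsm/kg ≈ 303.8 mOsm/kg
Osmolar gap = measured − calculated = 304 − 303.8 = 0.2 mOsm/kg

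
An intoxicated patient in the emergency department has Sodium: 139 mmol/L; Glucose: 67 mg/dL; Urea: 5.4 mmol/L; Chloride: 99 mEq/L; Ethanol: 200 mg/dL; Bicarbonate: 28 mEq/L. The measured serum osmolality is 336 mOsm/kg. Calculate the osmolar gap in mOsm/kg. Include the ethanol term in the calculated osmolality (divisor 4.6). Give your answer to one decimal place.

5.4 mOsm/kg

Calculated osmolality = 2·Na + glucose/18 + urea + ethanol/4.6
= 2·139 + 67/18 + 5.4 + 200/4.6
= 278 + 3.72 + 5.40 + 43.48
= 330.6 mOsm/kg ≈ 330.6 mOsm/kg
Osmolar gap = measured − calculated = 336 − 330.6 = 5.4 mOsm/kg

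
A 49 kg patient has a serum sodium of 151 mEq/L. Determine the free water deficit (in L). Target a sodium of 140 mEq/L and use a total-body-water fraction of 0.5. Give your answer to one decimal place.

1.9 L

TBW = 0.5 · 49 = 24.5 L
Free water deficit = TBW · (Na/140 − 1)
= 24.5 · (151/140 − 1)
= 24.5 · 0.0786
= 1.93 L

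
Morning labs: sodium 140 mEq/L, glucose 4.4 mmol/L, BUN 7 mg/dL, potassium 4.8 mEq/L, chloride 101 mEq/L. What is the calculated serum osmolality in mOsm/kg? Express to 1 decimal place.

Calculated osmolality = 2·Na + glucose + BUN/2.8
= 2·140 + 4.4 + 7/2.8
= 280 + 4.40 + 2.50
= 286.9 mOsm/kg

286.9 mOsm/kg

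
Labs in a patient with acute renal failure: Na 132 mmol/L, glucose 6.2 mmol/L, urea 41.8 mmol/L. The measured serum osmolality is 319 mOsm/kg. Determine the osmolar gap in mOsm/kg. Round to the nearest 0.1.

Calculated osmolality = 2·Na + glucose + urea
= 2·132 + 6.2 + 41.8
= 264 + 6.20 + 41.80
= 312 mOsm/kg ≈ 312.0 mOsm/kg
Osmolar gap = measured − calculated = 319 − 312.0 = 7.0 mOsm/kg

7.0 mOsm/kg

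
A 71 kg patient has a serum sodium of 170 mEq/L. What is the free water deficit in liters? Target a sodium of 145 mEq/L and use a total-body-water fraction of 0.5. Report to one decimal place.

TBW = 0.5 · 71 = 35.5 L
Free water deficit = TBW · (Na/145 − 1)
= 35.5 · (170/145 − 1)
= 35.5 · 0.1724
= 6.12 L

6.1 L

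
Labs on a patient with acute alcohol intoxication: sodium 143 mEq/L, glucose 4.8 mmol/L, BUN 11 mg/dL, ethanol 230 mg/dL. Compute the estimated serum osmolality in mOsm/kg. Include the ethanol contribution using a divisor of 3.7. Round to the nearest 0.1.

Calculated osmolality = 2·Na + glucose + BUN/2.8 + ethanol/3.7
= 2·143 + 4.8 + 11/2.8 + 230/3.7
= 286 + 4.80 + 3.93 + 62.16
= 356.89 mOsm/kg

356.9 mOsm/kg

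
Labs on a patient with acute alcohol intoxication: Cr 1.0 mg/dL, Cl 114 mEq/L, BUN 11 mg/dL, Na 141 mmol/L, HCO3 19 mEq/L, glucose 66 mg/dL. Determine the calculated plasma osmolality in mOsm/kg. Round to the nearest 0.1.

289.6 mOsm/kg

Calculated osmolality = 2·Na + glucose/18 + BUN/2.8
= 2·141 + 66/18 + 11/2.8
= 282 + 3.67 + 3.93
= 289.6 mOsm/kg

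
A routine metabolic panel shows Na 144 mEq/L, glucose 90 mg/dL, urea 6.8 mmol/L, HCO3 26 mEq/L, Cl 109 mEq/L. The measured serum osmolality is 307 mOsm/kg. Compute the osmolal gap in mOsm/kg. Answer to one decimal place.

Calculated osmolality = 2·Na + glucose/18 + urea
= 2·144 + 90/18 + 6.8
= 288 + 5 + 6.80
= 299.8 mOsm/kg ≈ 299.8 mOsm/kg
Osmolar gap = measured − calculated = 307 − 299.8 = 7.2 mOsm/kg

7.2 mOsm/kg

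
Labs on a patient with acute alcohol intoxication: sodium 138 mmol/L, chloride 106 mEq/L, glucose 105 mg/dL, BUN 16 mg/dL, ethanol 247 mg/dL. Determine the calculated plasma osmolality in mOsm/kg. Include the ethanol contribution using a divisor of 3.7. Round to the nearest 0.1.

Calculated osmolality = 2·Na + glucose/18 + BUN/2.8 + ethanol/3.7
= 2·138 + 105/18 + 16/2.8 + 247/3.7
= 276 + 5.83 + 5.71 + 66.76
= 354.3 mOsm/kg

354.3 mOsm/kg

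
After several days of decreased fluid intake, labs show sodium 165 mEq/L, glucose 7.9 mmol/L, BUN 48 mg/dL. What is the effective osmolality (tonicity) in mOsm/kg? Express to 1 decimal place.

337.9 mOsm/kg

Effective osmolality excludes urea (freely permeant across cell membranes):
2·Na + glucose
= 2·165 + 7.9
= 330 + 7.9
= 337.9 mOsm/kg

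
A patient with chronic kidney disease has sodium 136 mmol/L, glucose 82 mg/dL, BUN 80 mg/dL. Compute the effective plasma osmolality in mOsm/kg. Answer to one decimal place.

276.6 mOsm/kg

Effective osmolality excludes urea (freely permeant across cell membranes):
2·Na + glucose/18
= 2·136 + 82/18
= 272 + 4.56
= 276.56 mOsm/kg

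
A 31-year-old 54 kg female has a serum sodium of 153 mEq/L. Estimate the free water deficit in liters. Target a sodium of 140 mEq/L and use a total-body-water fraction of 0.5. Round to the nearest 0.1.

TBW = 0.5 · 54 = 27 L
Free water deficit = TBW · (Na/140 − 1)
= 27 · (153/140 − 1)
= 27 · 0.0929
= 2.51 L

2.5 L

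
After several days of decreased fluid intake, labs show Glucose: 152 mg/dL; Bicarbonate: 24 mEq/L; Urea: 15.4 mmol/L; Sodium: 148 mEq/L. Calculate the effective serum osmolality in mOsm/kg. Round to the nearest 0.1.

Effective osmolality excludes urea (freely permeant across cell membranes):
2·Na + glucose/18
= 2·148 + 152/18
= 296 + 8.44
= 304.44 mOsm/kg

304.4 mOsm/kg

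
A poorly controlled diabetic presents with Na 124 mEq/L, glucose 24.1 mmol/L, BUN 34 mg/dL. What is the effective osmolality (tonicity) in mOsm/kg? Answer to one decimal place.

272.1 mOsm/kg

Effective osmolality excludes urea (freely permeant across cell membranes):
2·Na + glucose
= 2·124 + 24.1
= 248 + 24.1
= 272.1 mOsm/kg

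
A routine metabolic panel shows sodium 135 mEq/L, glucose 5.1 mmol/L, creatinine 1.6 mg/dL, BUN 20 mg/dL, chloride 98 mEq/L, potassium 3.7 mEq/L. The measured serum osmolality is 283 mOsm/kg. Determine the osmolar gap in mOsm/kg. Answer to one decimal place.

Calculated osmolality = 2·Na + glucose + BUN/2.8
= 2·135 + 5.1 + 20/2.8
= 270 + 5.10 + 7.14
= 282.24 mOsm/kg ≈ 282.2 mOsm/kg
Osmolar gap = measured − calculated = 283 − 282.2 = 0.8 mOsm/kg

0.8 mOsm/kg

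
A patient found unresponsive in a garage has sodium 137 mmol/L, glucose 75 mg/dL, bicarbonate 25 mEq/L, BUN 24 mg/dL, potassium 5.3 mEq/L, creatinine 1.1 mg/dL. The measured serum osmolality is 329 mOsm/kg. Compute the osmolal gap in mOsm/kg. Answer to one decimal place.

42.3 mOsm/kg

Calculated osmolality = 2·Na + glucose/18 + BUN/2.8
= 2·137 + 75/18 + 24/2.8
= 274 + 4.17 + 8.57
= 286.74 mOsm/kg ≈ 286.7 mOsm/kg
Osmolar gap = measured − calculated = 329 − 286.7 = 42.3 mOsm/kg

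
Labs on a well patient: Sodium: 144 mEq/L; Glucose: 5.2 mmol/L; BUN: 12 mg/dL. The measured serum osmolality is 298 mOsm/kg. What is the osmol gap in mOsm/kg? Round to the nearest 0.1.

Calculated osmolality = 2·Na + glucose + BUN/2.8
= 2·144 + 5.2 + 12/2.8
= 288 + 5.20 + 4.29
= 297.49 mOsm/kg ≈ 297.5 mOsm/kg
Osmolar gap = measured − calculated = 298 − 297.5 = 0.5 mOsm/kg

0.5 mOsm/kg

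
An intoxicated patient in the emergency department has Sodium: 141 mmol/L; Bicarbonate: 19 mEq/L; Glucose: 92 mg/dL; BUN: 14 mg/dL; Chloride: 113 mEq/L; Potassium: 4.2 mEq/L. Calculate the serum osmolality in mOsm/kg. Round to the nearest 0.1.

Calculated osmolality = 2·Na + glucose/18 + BUN/2.8
= 2·141 + 92/18 + 14/2.8
= 282 + 5.11 + 5
= 292.11 mOsm/kg

292.1 mOsm/kg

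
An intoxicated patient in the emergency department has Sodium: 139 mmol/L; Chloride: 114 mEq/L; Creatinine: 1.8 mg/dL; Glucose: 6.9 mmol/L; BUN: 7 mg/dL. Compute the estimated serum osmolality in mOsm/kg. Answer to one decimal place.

287.4 mOsm/kg

Calculated osmolality = 2·Na + glucose + BUN/2.8
= 2·139 + 6.9 + 7/2.8
= 278 + 6.90 + 2.50
= 287.4 mOsm/kg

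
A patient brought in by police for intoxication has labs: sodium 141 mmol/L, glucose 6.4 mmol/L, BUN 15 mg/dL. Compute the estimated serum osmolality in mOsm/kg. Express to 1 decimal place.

Calculated osmolality = 2·Na + glucose + BUN/2.8
= 2·141 + 6.4 + 15/2.8
= 282 + 6.40 + 5.36
= 293.76 mOsm/kg

293.8 mOsm/kg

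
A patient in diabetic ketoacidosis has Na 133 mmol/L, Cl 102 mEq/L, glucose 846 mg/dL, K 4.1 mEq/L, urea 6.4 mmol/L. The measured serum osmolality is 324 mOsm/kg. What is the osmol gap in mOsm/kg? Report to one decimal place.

4.6 mOsm/kg

Calculated osmolality = 2·Na + glucose/18 + urea
= 2·133 + 846/18 + 6.4
= 266 + 47 + 6.40
= 319.4 mOsm/kg ≈ 319.4 mOsm/kg
Osmolar gap = measured − calculated = 324 − 319.4 = 4.6 mOsm/kg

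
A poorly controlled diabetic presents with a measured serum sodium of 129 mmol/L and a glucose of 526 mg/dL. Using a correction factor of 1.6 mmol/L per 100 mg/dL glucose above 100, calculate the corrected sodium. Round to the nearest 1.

136 mmol/L

Corrected Na = measured Na + 1.6 · (glucose − 100)/100
= 129 + 1.6 · (526 − 100)/100
= 129 + 6.8
= 135.8 mmol/L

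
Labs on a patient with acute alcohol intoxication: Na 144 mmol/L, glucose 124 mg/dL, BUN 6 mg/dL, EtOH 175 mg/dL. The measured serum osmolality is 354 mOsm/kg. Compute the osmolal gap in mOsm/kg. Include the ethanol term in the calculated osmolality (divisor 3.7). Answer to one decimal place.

9.7 mOsm/kg

Calculated osmolality = 2·Na + glucose/18 + BUN/2.8 + ethanol/3.7
= 2·144 + 124/18 + 6/2.8 + 175/3.7
= 288 + 6.89 + 2.14 + 47.30
= 344.33 mOsm/kg ≈ 344.3 mOsm/kg
Osmolar gap = measured − calculated = 354 − 344.3 = 9.7 mOsm/kg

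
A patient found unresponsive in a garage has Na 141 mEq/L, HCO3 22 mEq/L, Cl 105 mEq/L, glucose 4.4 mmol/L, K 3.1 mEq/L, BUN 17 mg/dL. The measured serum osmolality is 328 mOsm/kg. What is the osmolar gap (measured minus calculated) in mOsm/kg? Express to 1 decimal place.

Calculated osmolality = 2·Na + glucose + BUN/2.8
= 2·141 + 4.4 + 17/2.8
= 282 + 4.40 + 6.07
= 292.47 mOsm/kg ≈ 292.5 mOsm/kg
Osmolar gap = measured − calculated = 328 − 292.5 = 35.5 mOsm/kg

35.5 mOsm/kg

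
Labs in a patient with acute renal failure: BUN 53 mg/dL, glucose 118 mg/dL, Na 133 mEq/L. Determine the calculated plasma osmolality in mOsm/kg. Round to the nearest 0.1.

291.5 mOsm/kg

Calculated osmolality = 2·Na + glucose/18 + BUN/2.8
= 2·133 + 118/18 + 53/2.8
= 266 + 6.56 + 18.93
= 291.49 mOsm/kg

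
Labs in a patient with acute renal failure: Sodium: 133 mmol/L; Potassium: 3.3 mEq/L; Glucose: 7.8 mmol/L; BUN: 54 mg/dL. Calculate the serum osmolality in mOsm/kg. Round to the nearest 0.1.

Calculated osmolality = 2·Na + glucose + BUN/2.8
= 2·133 + 7.8 + 54/2.8
= 266 + 7.80 + 19.29
= 293.09 mOsm/kg

293.1 mOsm/kg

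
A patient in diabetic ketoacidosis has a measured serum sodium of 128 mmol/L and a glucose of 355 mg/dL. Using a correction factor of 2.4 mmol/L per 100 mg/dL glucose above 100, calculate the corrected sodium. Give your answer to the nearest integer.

134 mmol/L

Corrected Na = measured Na + 2.4 · (glucose − 100)/100
= 128 + 2.4 · (355 − 100)/100
= 128 + 6.1
= 134.1 mmol/L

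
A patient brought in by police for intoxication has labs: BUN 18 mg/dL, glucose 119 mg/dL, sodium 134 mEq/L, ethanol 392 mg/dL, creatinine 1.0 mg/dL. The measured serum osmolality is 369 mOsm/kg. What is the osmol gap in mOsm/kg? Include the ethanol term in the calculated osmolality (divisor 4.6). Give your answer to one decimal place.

Calculated osmolality = 2·Na + glucose/18 + BUN/2.8 + ethanol/4.6
= 2·134 + 119/18 + 18/2.8 + 392/4.6
= 268 + 6.61 + 6.43 + 85.22
= 366.26 mOsm/kg ≈ 366.3 mOsm/kg
Osmolar gap = measured − calculated = 369 − 366.3 = 2.7 mOsm/kg

2.7 mOsm/kg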